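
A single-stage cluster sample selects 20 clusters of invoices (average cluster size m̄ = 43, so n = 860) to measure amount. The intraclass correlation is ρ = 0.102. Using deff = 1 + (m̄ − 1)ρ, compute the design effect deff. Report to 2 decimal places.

5.28

deff = 1 + (43 − 1)·0.102 = 1 + 4.284 = 5.284.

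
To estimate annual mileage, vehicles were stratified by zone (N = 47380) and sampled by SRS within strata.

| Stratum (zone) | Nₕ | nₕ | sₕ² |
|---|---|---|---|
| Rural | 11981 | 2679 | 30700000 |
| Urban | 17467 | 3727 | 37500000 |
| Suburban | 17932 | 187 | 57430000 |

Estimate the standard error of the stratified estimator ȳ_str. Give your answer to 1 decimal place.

212.5

Var(ȳ_str) = Σₕ Wₕ²(1 − fₕ)sₕ²/nₕ with Wₕ = Nₕ/N, N = 47380.
Rural: Wₕ = 0.25287041; term = 0.25287041²·(1 − 0.22360404)·30700000/2679 = 568.91181.
Urban: Wₕ = 0.36865766; term = 0.36865766²·(1 − 0.21337379)·37500000/3727 = 1075.6892.
Suburban: Wₕ = 0.37847193; term = 0.37847193²·(1 − 0.01042828)·57430000/187 = 43532.322.
Sum = 45176.923.
SE = √(45176.923) = 212.5.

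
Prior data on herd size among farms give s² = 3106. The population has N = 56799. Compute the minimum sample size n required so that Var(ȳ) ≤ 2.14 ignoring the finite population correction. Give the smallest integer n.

1452

Without fpc, n₀ = s²/D = 3106/2.14 = 1451.4019.
Rounding up, n = 1452.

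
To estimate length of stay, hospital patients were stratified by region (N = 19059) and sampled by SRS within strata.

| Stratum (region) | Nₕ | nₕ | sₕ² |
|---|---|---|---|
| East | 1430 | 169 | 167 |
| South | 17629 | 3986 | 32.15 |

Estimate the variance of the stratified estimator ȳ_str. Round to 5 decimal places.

Var(ȳ_str) = Σₕ Wₕ²(1 − fₕ)sₕ²/nₕ with Wₕ = Nₕ/N, N = 19059.
East: Wₕ = 0.07503017; term = 0.07503017²·(1 − 0.11818182)·167/169 = 0.0049054705.
South: Wₕ = 0.92496983; term = 0.92496983²·(1 − 0.22610471)·32.15/3986 = 0.0053404889.
Sum = 0.010245959.

0.01025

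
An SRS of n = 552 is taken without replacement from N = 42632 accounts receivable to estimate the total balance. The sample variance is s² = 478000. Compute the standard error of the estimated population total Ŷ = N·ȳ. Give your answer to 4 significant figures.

Var(Ŷ) = N²·Var(ȳ) = N²·(1 − n/N)·s²/n.
f = 552/42632 = 0.01294802; Var(ȳ) = 0.98705198·478000/552 = 854.72979.
Var(Ŷ) = 42632² · 854.72979 = 1.5534606 × 10^12.
SE(Ŷ) = √(1.5534606 × 10^12) = 1.246 × 10^6.

1.246 × 10^6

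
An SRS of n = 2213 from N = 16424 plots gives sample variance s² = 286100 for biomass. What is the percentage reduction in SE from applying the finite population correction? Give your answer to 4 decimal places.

6.9807

f = n/N = 2213/16424 = 0.13474184.
SE_no-fpc = √(s²/n) = 11.370203; SE_fpc = √((1−f)s²/n) = 10.576478.
Ratio = √(1−f) = 0.93019254. Reduction = 100·(1 − 0.93019254) = 6.9807%.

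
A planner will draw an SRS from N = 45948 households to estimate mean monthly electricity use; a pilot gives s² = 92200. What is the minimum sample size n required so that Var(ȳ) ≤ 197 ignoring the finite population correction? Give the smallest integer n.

Without fpc, n₀ = s²/D = 92200/197 = 468.0203.
Rounding up, n = 469.

469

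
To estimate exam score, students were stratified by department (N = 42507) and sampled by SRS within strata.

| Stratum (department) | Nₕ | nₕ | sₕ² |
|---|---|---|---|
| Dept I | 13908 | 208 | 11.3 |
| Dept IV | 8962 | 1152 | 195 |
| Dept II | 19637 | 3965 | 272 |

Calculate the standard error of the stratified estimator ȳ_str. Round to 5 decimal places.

0.15482

Var(ȳ_str) = Σₕ Wₕ²(1 − fₕ)sₕ²/nₕ with Wₕ = Nₕ/N, N = 42507.
Dept I: Wₕ = 0.32719317; term = 0.32719317²·(1 − 0.01495542)·11.3/208 = 0.0057290083.
Dept IV: Wₕ = 0.21083586; term = 0.21083586²·(1 − 0.12854274)·195/1152 = 0.0065571814.
Dept II: Wₕ = 0.46197097; term = 0.46197097²·(1 − 0.20191475)·272/3965 = 0.011684345.
Sum = 0.023970535.
SE = √(0.023970535) = 0.15482.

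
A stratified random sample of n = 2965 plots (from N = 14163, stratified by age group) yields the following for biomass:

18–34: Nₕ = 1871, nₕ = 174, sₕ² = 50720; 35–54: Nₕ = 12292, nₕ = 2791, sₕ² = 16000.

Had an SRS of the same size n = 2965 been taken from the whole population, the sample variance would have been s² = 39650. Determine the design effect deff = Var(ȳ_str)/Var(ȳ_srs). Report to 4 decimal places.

0.7521

Var(ȳ_str) = Σ Wₕ²(1−fₕ)sₕ²/nₕ with Wₕ = Nₕ/14163:
  18–34: (1871/14163)²·(1−174/1871)·50720/174 = 4.6139737
  35–54: (12292/14163)²·(1−2791/12292)·16000/2791 = 3.3376555
  → Var(ȳ_str) = 7.9516292.
Var(ȳ_srs) = (1 − 2965/14163)·39650/2965 = 10.573133.
deff = 7.9516292 / 10.573133 = 0.7521.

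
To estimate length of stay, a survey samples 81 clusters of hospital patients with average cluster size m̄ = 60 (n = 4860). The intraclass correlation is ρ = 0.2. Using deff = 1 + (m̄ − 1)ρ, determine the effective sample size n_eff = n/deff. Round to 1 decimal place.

deff = 1 + (60 − 1)·0.2 = 1 + 11.8 = 12.8.
n_eff = 4860 / 12.8 = 379.7.

379.7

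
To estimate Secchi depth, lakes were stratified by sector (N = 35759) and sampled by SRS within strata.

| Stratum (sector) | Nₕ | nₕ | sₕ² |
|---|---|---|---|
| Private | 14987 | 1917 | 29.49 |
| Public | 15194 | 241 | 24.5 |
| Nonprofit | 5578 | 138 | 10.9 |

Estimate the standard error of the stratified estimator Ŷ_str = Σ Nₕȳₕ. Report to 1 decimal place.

5339.2

Var(Ŷ_str) = Σₕ Nₕ²(1 − fₕ)sₕ²/nₕ.
Private: 14987²·(1 − 1917/14987)·29.49/1917 = 3.013304 × 10^6.
Public: 15194²·(1 − 241/15194)·24.5/241 = 2.3096677 × 10^7.
Nonprofit: 5578²·(1 − 138/5578)·10.9/138 = 2.3967615 × 10^6.
Sum = 2.8506743 × 10^7.
SE = √(2.8506743 × 10^7) = 5339.2.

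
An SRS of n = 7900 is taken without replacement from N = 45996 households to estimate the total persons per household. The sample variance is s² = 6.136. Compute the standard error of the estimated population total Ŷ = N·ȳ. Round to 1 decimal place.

1166.6

Var(Ŷ) = N²·Var(ȳ) = N²·(1 − n/N)·s²/n.
f = 7900/45996 = 0.17175407; Var(ȳ) = 0.82824593·6.136/7900 = 6.4330596 × 10^-4.
Var(Ŷ) = 45996² · (6.4330596 × 10^-4) = 1.3609987 × 10^6.
SE(Ŷ) = √(1.3609987 × 10^6) = 1166.6.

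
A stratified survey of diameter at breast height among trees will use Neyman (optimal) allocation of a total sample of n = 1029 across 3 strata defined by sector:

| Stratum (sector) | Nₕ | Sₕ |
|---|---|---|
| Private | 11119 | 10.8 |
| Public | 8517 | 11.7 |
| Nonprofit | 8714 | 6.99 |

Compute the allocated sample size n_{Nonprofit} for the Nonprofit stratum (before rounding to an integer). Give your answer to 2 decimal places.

Neyman allocation: nₕ = n·NₕSₕ / Σⱼ NⱼSⱼ.
Σ NⱼSⱼ = 11119·10.8 + 8517·11.7 + 8714·6.99 = 280644.96.
n_{Nonprofit} = 1029·8714·6.99 / 280644.96 = 223.33.

223.33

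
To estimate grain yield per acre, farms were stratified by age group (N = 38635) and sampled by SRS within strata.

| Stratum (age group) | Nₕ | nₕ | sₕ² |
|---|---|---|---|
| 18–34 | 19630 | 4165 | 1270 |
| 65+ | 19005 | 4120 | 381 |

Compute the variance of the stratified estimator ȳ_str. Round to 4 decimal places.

0.0795

Var(ȳ_str) = Σₕ Wₕ²(1 − fₕ)sₕ²/nₕ with Wₕ = Nₕ/N, N = 38635.
18–34: Wₕ = 0.50808852; term = 0.50808852²·(1 − 0.21217524)·1270/4165 = 0.062015051.
65+: Wₕ = 0.49191148; term = 0.49191148²·(1 − 0.21678506)·381/4120 = 0.017525993.
Sum = 0.079541044.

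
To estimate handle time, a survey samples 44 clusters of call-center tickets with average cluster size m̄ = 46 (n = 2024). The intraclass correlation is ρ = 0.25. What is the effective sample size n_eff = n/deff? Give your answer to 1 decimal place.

165.2

deff = 1 + (46 − 1)·0.25 = 1 + 11.25 = 12.25.
n_eff = 2024 / 12.25 = 165.2.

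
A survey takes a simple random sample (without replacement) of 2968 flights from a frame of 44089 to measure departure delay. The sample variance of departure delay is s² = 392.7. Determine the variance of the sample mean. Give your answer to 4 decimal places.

0.1234

Under SRS without replacement, Var(ȳ) = (1 − f)·s²/n with f = n/N = 2968/44089 = 0.06731838.
Var(ȳ) = (1 − 0.06731838)·392.7/2968 = 0.93268162·0.13231132 = 0.12340434.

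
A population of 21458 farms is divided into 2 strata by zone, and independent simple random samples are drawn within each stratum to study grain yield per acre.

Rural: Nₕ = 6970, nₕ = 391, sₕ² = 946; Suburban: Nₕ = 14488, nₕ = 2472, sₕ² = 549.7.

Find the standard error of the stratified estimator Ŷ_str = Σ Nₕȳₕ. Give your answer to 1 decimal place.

Var(Ŷ_str) = Σₕ Nₕ²(1 − fₕ)sₕ²/nₕ.
Rural: 6970²·(1 − 391/6970)·946/391 = 1.1094482 × 10^8.
Suburban: 14488²·(1 − 2472/14488)·549.7/2472 = 3.8712002 × 10^7.
Sum = 1.4965682 × 10^8.
SE = √(1.4965682 × 10^8) = 12233.4.

12233.4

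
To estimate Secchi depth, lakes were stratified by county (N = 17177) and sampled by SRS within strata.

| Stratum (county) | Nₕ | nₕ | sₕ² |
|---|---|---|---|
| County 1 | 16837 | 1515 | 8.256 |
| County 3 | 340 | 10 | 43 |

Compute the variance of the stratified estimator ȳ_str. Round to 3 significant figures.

Var(ȳ_str) = Σₕ Wₕ²(1 − fₕ)sₕ²/nₕ with Wₕ = Nₕ/N, N = 17177.
County 1: Wₕ = 0.98020609; term = 0.98020609²·(1 − 0.08998040)·8.256/1515 = 0.0047647771.
County 3: Wₕ = 0.01979391; term = 0.01979391²·(1 − 0.02941176)·43/10 = 0.0016351842.
Sum = 0.0063999613.

0.00640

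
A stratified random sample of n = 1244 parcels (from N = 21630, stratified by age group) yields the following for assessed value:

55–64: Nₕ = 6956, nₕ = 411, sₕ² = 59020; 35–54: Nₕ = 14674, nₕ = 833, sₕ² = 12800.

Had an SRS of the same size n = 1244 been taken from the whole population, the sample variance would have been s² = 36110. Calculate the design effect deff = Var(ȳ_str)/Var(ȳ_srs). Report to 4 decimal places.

0.7546

Var(ȳ_str) = Σ Wₕ²(1−fₕ)sₕ²/nₕ with Wₕ = Nₕ/21630:
  55–64: (6956/21630)²·(1−411/6956)·59020/411 = 13.973769
  35–54: (14674/21630)²·(1−833/14674)·12800/833 = 6.6706463
  → Var(ȳ_str) = 20.644415.
Var(ȳ_srs) = (1 − 1244/21630)·36110/1244 = 27.357891.
deff = 20.644415 / 27.357891 = 0.7546.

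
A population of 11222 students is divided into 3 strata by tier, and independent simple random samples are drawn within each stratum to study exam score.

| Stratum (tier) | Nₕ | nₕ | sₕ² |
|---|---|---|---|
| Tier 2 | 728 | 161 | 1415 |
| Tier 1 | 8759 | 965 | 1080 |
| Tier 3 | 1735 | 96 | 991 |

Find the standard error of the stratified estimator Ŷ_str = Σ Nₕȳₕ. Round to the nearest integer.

Var(Ŷ_str) = Σₕ Nₕ²(1 − fₕ)sₕ²/nₕ.
Tier 2: 728²·(1 − 161/728)·1415/161 = 3.6278139 × 10^6.
Tier 1: 8759²·(1 − 965/8759)·1080/965 = 7.6403169 × 10^7.
Tier 3: 1735²·(1 − 96/1735)·991/96 = 2.9354917 × 10^7.
Sum = 1.093859 × 10^8.
SE = √(1.093859 × 10^8) = 10459.

10459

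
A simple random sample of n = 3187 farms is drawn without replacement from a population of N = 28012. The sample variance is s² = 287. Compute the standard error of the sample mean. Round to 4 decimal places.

0.2825

Under SRS without replacement, Var(ȳ) = (1 − f)·s²/n with f = n/N = 3187/28012 = 0.11377267.
Var(ȳ) = (1 − 0.11377267)·287/3187 = 0.88622733·0.090053342 = 0.079807733.
SE(ȳ) = √(0.079807733) = 0.2825.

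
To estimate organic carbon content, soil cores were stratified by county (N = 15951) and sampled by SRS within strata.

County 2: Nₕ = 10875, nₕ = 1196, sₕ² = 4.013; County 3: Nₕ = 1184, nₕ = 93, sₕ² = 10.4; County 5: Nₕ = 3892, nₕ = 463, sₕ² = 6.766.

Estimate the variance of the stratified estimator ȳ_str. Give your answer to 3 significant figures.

0.00272

Var(ȳ_str) = Σₕ Wₕ²(1 − fₕ)sₕ²/nₕ with Wₕ = Nₕ/N, N = 15951.
County 2: Wₕ = 0.68177544; term = 0.68177544²·(1 − 0.10997701)·4.013/1196 = 0.0013881037.
County 3: Wₕ = 0.07422732; term = 0.07422732²·(1 − 0.07854730)·10.4/93 = 5.6774199 × 10^-4.
County 5: Wₕ = 0.24399724; term = 0.24399724²·(1 − 0.11896197)·6.766/463 = 7.6650588 × 10^-4.
Sum = 0.0027223516.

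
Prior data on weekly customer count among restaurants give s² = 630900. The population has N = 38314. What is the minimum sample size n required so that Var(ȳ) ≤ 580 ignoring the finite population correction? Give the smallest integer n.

Without fpc, n₀ = s²/D = 630900/580 = 1087.7586.
Rounding up, n = 1088.

1088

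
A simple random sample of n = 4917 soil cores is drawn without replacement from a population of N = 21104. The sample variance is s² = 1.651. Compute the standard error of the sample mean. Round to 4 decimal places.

Under SRS without replacement, Var(ȳ) = (1 − f)·s²/n with f = n/N = 4917/21104 = 0.23298901.
Var(ȳ) = (1 − 0.23298901)·1.651/4917 = 0.76701099·3.3577385 × 10^-4 = 2.5754223 × 10^-4.
SE(ȳ) = √(2.5754223 × 10^-4) = 0.0160.

0.0160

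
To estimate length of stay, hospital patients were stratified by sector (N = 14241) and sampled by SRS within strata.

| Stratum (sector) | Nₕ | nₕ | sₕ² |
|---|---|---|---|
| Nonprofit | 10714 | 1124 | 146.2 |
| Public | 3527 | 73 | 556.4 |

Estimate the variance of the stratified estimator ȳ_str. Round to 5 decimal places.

0.52373

Var(ȳ_str) = Σₕ Wₕ²(1 − fₕ)sₕ²/nₕ with Wₕ = Nₕ/N, N = 14241.
Nonprofit: Wₕ = 0.75233481; term = 0.75233481²·(1 − 0.10490946)·146.2/1124 = 0.065897712.
Public: Wₕ = 0.24766519; term = 0.24766519²·(1 − 0.02069748)·556.4/73 = 0.4578372.
Sum = 0.52373491.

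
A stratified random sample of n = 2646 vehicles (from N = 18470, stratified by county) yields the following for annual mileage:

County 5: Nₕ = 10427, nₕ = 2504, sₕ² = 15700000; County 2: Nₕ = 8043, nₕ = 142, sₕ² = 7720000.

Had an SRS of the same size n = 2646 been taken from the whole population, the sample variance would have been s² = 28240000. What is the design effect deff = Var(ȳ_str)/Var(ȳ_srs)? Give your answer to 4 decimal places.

1.2736

Var(ȳ_str) = Σ Wₕ²(1−fₕ)sₕ²/nₕ with Wₕ = Nₕ/18470:
  County 5: (10427/18470)²·(1−2504/10427)·15700000/2504 = 1518.3803
  County 2: (8043/18470)²·(1−142/8043)·7720000/142 = 10127.338
  → Var(ȳ_str) = 11645.718.
Var(ȳ_srs) = (1 − 2646/18470)·28240000/2646 = 9143.7476.
deff = 11645.718 / 9143.7476 = 1.2736.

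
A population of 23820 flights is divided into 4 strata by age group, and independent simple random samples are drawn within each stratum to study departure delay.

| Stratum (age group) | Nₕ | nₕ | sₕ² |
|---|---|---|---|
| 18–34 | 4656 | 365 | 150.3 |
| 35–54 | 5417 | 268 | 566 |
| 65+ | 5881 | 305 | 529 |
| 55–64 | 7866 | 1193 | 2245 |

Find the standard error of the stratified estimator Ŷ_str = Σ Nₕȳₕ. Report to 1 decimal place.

Var(Ŷ_str) = Σₕ Nₕ²(1 − fₕ)sₕ²/nₕ.
18–34: 4656²·(1 − 365/4656)·150.3/365 = 8.2269262 × 10^6.
35–54: 5417²·(1 − 268/5417)·566/268 = 5.890652 × 10^7.
65+: 5881²·(1 − 305/5881)·529/305 = 5.6876096 × 10^7.
55–64: 7866²·(1 − 1193/7866)·2245/1193 = 9.8775894 × 10^7.
Sum = 2.2278544 × 10^8.
SE = √(2.2278544 × 10^8) = 14926.0.

14926.0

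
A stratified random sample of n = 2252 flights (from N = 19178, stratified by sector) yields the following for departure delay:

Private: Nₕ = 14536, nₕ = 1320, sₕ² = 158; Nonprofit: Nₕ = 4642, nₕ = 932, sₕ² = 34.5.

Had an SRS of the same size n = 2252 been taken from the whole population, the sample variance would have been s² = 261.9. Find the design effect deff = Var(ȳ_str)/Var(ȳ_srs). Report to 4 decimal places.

Var(ȳ_str) = Σ Wₕ²(1−fₕ)sₕ²/nₕ with Wₕ = Nₕ/19178:
  Private: (14536/19178)²·(1−1320/14536)·158/1320 = 0.06252036
  Nonprofit: (4642/19178)²·(1−932/4642)·34.5/932 = 0.0017333074
  → Var(ȳ_str) = 0.064253667.
Var(ȳ_srs) = (1 − 2252/19178)·261.9/2252 = 0.10264035.
deff = 0.064253667 / 0.10264035 = 0.6260.

0.6260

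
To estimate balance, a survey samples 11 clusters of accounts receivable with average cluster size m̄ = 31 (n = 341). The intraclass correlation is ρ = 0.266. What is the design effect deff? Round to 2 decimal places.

8.98

deff = 1 + (31 − 1)·0.266 = 1 + 7.98 = 8.98.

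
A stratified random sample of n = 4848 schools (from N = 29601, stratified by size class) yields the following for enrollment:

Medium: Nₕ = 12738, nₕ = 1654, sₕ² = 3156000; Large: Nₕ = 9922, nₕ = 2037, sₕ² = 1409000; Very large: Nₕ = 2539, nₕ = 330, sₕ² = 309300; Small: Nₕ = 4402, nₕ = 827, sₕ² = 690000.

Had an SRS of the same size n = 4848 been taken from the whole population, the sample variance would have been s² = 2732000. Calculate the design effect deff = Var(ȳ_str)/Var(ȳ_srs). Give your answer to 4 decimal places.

0.8280

Var(ȳ_str) = Σ Wₕ²(1−fₕ)sₕ²/nₕ with Wₕ = Nₕ/29601:
  Medium: (12738/29601)²·(1−1654/12738)·3156000/1654 = 307.45849
  Large: (9922/29601)²·(1−2037/9922)·1409000/2037 = 61.760118
  Very large: (2539/29601)²·(1−330/2539)·309300/330 = 5.9994527
  Small: (4402/29601)²·(1−827/4402)·690000/827 = 14.985005
  → Var(ȳ_str) = 390.20307.
Var(ȳ_srs) = (1 − 4848/29601)·2732000/4848 = 471.23717.
deff = 390.20307 / 471.23717 = 0.8280.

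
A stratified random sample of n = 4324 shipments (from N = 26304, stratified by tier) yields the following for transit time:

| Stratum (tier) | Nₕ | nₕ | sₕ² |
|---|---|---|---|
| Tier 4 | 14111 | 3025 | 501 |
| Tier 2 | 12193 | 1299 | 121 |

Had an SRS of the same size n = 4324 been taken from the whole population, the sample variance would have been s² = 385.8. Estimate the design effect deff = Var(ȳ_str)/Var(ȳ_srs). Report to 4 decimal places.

Var(ȳ_str) = Σ Wₕ²(1−fₕ)sₕ²/nₕ with Wₕ = Nₕ/26304:
  Tier 4: (14111/26304)²·(1−3025/14111)·501/3025 = 0.037445654
  Tier 2: (12193/26304)²·(1−1299/12193)·121/1299 = 0.017882596
  → Var(ȳ_str) = 0.05532825.
Var(ȳ_srs) = (1 − 4324/26304)·385.8/4324 = 0.074555971.
deff = 0.05532825 / 0.074555971 = 0.7421.

0.7421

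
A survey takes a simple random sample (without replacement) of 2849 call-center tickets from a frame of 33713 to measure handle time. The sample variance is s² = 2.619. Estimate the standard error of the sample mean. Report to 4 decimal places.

0.0290

Under SRS without replacement, Var(ȳ) = (1 − f)·s²/n with f = n/N = 2849/33713 = 0.08450746.
Var(ȳ) = (1 − 0.08450746)·2.619/2849 = 0.91549254·9.1926992 × 10^-4 = 8.4158475 × 10^-4.
SE(ȳ) = √(8.4158475 × 10^-4) = 0.0290.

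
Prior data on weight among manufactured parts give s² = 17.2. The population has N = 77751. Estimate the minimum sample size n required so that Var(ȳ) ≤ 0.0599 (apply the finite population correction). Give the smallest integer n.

287

Without fpc, n₀ = s²/D = 17.2/0.0599 = 287.1452.
With fpc, (1 − n/N)·s²/n ≤ D requires n ≥ n₀/(1 + n₀/N) = 287.1452/(1 + 287.1452/77751) = 286.0886.
Rounding up, n = 287.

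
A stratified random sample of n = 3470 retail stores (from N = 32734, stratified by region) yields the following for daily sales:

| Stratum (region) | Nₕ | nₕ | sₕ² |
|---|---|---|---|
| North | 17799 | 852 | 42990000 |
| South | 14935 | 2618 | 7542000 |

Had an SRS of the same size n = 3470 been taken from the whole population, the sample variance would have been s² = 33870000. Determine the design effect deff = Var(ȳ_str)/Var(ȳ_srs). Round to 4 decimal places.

Var(ȳ_str) = Σ Wₕ²(1−fₕ)sₕ²/nₕ with Wₕ = Nₕ/32734:
  North: (17799/32734)²·(1−852/17799)·42990000/852 = 14204.244
  South: (14935/32734)²·(1−2618/14935)·7542000/2618 = 494.57129
  → Var(ȳ_str) = 14698.815.
Var(ȳ_srs) = (1 − 3470/32734)·33870000/3470 = 8726.1029.
deff = 14698.815 / 8726.1029 = 1.6845.

1.6845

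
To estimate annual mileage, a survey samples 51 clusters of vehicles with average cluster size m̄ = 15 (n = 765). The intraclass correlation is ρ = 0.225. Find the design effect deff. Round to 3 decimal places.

deff = 1 + (15 − 1)·0.225 = 1 + 3.15 = 4.15.

4.150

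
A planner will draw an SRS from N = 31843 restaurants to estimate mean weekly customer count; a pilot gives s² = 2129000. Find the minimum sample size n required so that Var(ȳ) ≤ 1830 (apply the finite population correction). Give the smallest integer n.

Without fpc, n₀ = s²/D = 2129000/1830 = 1163.3880.
With fpc, (1 − n/N)·s²/n ≤ D requires n ≥ n₀/(1 + n₀/N) = 1163.3880/(1 + 1163.3880/31843) = 1122.3816.
Rounding up, n = 1123.

1123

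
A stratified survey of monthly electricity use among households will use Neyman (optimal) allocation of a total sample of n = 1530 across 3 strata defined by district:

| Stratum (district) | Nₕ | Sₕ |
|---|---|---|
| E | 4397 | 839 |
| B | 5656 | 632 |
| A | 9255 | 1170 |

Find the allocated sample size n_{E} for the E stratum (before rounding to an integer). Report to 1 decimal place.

Neyman allocation: nₕ = n·NₕSₕ / Σⱼ NⱼSⱼ.
Σ NⱼSⱼ = 4397·839 + 5656·632 + 9255·1170 = 1.8092025 × 10^7.
n_{E} = 1530·4397·839 / (1.8092025 × 10^7) = 312.0.

312.0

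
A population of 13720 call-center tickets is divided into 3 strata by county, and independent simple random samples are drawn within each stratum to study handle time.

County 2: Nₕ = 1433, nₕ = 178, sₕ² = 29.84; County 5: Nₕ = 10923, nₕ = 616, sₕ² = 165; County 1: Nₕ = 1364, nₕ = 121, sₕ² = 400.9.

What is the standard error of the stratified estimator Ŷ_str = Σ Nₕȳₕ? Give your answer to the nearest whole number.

6006

Var(Ŷ_str) = Σₕ Nₕ²(1 − fₕ)sₕ²/nₕ.
County 2: 1433²·(1 − 178/1433)·29.84/178 = 301487.1.
County 5: 10923²·(1 − 616/10923)·165/616 = 3.0156257 × 10^7.
County 1: 1364²·(1 − 121/1364)·400.9/121 = 5.6174108 × 10^6.
Sum = 3.6075155 × 10^7.
SE = √(3.6075155 × 10^7) = 6006.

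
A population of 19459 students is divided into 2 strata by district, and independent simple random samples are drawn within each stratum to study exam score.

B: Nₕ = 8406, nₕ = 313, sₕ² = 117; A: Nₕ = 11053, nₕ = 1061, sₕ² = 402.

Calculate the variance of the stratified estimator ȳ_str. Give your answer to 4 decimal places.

Var(ȳ_str) = Σₕ Wₕ²(1 − fₕ)sₕ²/nₕ with Wₕ = Nₕ/N, N = 19459.
B: Wₕ = 0.43198520; term = 0.43198520²·(1 − 0.03723531)·117/313 = 0.067158257.
A: Wₕ = 0.56801480; term = 0.56801480²·(1 − 0.09599204)·402/1061 = 0.11051017.
Sum = 0.17766843.

0.1777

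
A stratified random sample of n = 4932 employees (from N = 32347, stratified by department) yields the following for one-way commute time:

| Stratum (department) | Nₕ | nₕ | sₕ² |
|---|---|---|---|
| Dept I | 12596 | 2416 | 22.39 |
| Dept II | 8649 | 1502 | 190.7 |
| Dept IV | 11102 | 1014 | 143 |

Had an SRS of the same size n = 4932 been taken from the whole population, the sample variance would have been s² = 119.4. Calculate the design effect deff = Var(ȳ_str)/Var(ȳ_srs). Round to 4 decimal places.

Var(ȳ_str) = Σ Wₕ²(1−fₕ)sₕ²/nₕ with Wₕ = Nₕ/32347:
  Dept I: (12596/32347)²·(1−2416/12596)·22.39/2416 = 0.0011357156
  Dept II: (8649/32347)²·(1−1502/8649)·190.7/1502 = 0.0075007108
  Dept IV: (11102/32347)²·(1−1014/11102)·143/1014 = 0.015095113
  → Var(ȳ_str) = 0.023731539.
Var(ȳ_srs) = (1 − 4932/32347)·119.4/4932 = 0.020518022.
deff = 0.023731539 / 0.020518022 = 1.1566.

1.1566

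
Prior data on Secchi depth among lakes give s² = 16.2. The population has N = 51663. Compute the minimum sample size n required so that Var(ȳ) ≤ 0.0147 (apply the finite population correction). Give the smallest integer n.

Without fpc, n₀ = s²/D = 16.2/0.0147 = 1102.0408.
With fpc, (1 − n/N)·s²/n ≤ D requires n ≥ n₀/(1 + n₀/N) = 1102.0408/(1 + 1102.0408/51663) = 1079.0238.
Rounding up, n = 1080.

1080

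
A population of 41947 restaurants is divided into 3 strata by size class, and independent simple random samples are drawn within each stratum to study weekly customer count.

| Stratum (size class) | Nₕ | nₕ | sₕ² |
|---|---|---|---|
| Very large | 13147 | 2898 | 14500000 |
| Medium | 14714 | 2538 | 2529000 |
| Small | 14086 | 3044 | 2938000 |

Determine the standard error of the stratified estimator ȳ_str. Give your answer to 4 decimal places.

23.8733

Var(ȳ_str) = Σₕ Wₕ²(1 − fₕ)sₕ²/nₕ with Wₕ = Nₕ/N, N = 41947.
Very large: Wₕ = 0.31341931; term = 0.31341931²·(1 − 0.22043052)·14500000/2898 = 383.15629.
Medium: Wₕ = 0.35077598; term = 0.35077598²·(1 − 0.17248879)·2529000/2538 = 101.45905.
Small: Wₕ = 0.33580471; term = 0.33580471²·(1 − 0.21610109)·2938000/3044 = 85.318018.
Sum = 569.93336.
SE = √(569.93336) = 23.8733.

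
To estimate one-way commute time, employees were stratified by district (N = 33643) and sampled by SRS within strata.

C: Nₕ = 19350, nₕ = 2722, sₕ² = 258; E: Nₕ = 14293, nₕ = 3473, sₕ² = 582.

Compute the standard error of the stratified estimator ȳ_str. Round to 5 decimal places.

Var(ȳ_str) = Σₕ Wₕ²(1 − fₕ)sₕ²/nₕ with Wₕ = Nₕ/N, N = 33643.
C: Wₕ = 0.57515679; term = 0.57515679²·(1 − 0.14067183)·258/2722 = 0.026944066.
E: Wₕ = 0.42484321; term = 0.42484321²·(1 − 0.24298608)·582/3473 = 0.022897044.
Sum = 0.04984111.
SE = √(0.04984111) = 0.22325.

0.22325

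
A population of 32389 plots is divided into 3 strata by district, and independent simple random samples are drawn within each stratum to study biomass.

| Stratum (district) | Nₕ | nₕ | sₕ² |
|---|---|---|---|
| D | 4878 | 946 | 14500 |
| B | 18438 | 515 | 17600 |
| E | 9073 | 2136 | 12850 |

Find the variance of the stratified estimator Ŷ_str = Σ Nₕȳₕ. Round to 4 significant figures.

1.197 × 10^10

Var(Ŷ_str) = Σₕ Nₕ²(1 − fₕ)sₕ²/nₕ.
D: 4878²·(1 − 946/4878)·14500/946 = 2.9398974 × 10^8.
B: 18438²·(1 − 515/18438)·17600/515 = 1.1293536 × 10^10.
E: 9073²·(1 − 2136/9073)·12850/2136 = 3.7863825 × 10^8.
Sum = 1.1966164 × 10^10.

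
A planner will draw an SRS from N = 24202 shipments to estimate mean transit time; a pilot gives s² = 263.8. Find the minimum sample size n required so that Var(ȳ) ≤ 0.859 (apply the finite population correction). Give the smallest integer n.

Without fpc, n₀ = s²/D = 263.8/0.859 = 307.1013.
With fpc, (1 − n/N)·s²/n ≤ D requires n ≥ n₀/(1 + n₀/N) = 307.1013/(1 + 307.1013/24202) = 303.2533.
Rounding up, n = 304.

304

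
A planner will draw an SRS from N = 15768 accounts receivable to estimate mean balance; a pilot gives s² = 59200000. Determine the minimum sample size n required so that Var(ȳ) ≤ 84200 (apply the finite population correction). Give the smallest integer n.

674

Without fpc, n₀ = s²/D = 59200000/84200 = 703.0879.
With fpc, (1 − n/N)·s²/n ≤ D requires n ≥ n₀/(1 + n₀/N) = 703.0879/(1 + 703.0879/15768) = 673.0758.
Rounding up, n = 674.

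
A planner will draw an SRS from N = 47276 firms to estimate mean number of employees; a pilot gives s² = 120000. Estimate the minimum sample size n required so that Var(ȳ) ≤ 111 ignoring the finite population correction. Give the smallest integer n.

1082

Without fpc, n₀ = s²/D = 120000/111 = 1081.0811.
Rounding up, n = 1082.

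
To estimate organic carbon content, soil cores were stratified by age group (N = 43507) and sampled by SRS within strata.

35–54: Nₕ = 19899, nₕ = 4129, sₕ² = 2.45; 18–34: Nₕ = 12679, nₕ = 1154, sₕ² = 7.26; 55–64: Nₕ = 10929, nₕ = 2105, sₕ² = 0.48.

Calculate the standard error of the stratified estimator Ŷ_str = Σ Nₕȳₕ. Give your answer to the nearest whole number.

1062

Var(Ŷ_str) = Σₕ Nₕ²(1 − fₕ)sₕ²/nₕ.
35–54: 19899²·(1 − 4129/19899)·2.45/4129 = 186201.92.
18–34: 12679²·(1 − 1154/12679)·7.26/1154 = 919298.92.
55–64: 10929²·(1 − 2105/10929)·0.48/2105 = 21990.498.
Sum = 1.1274913 × 10^6.
SE = √(1.1274913 × 10^6) = 1062.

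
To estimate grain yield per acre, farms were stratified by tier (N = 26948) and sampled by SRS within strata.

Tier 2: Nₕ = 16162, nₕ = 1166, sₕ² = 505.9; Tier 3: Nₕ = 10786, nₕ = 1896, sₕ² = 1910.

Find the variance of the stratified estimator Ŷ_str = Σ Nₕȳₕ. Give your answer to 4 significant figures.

2.018 × 10^8

Var(Ŷ_str) = Σₕ Nₕ²(1 − fₕ)sₕ²/nₕ.
Tier 2: 16162²·(1 − 1166/16162)·505.9/1166 = 1.0515663 × 10^8.
Tier 3: 10786²·(1 − 1896/10786)·1910/1896 = 9.659557 × 10^7.
Sum = 2.017522 × 10^8.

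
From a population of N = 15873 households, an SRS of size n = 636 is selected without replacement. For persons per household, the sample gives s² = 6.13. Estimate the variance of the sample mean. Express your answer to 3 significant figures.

Under SRS without replacement, Var(ȳ) = (1 − f)·s²/n with f = n/N = 636/15873 = 0.04006804.
Var(ȳ) = (1 − 0.04006804)·6.13/636 = 0.95993196·0.0096383648 = 0.0092521744.

0.00925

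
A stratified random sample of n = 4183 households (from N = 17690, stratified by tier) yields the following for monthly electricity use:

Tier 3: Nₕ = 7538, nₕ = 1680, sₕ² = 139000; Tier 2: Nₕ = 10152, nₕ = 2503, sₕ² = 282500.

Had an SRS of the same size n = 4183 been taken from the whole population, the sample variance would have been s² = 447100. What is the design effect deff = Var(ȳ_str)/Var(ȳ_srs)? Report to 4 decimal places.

0.4862

Var(ȳ_str) = Σ Wₕ²(1−fₕ)sₕ²/nₕ with Wₕ = Nₕ/17690:
  Tier 3: (7538/17690)²·(1−1680/7538)·139000/1680 = 11.674959
  Tier 2: (10152/17690)²·(1−2503/10152)·282500/2503 = 28.006459
  → Var(ȳ_str) = 39.681418.
Var(ȳ_srs) = (1 − 4183/17690)·447100/4183 = 81.610845.
deff = 39.681418 / 81.610845 = 0.4862.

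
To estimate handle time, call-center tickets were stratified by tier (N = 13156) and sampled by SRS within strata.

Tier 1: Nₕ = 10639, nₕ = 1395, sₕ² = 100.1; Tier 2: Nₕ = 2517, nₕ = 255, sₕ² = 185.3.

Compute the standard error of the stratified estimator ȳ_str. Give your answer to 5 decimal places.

0.25432

Var(ȳ_str) = Σₕ Wₕ²(1 − fₕ)sₕ²/nₕ with Wₕ = Nₕ/N, N = 13156.
Tier 1: Wₕ = 0.80868045; term = 0.80868045²·(1 − 0.13112135)·100.1/1395 = 0.040773021.
Tier 2: Wₕ = 0.19131955; term = 0.19131955²·(1 − 0.10131108)·185.3/255 = 0.023903601.
Sum = 0.064676622.
SE = √(0.064676622) = 0.25432.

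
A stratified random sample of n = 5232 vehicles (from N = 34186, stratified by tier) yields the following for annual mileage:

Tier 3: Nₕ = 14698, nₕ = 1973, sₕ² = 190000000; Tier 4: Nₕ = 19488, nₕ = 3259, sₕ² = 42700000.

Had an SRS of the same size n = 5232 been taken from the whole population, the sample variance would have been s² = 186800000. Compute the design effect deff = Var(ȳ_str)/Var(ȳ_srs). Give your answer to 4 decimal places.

Var(ȳ_str) = Σ Wₕ²(1−fₕ)sₕ²/nₕ with Wₕ = Nₕ/34186:
  Tier 3: (14698/34186)²·(1−1973/14698)·190000000/1973 = 15411.538
  Tier 4: (19488/34186)²·(1−3259/19488)·42700000/3259 = 3545.7325
  → Var(ȳ_str) = 18957.271.
Var(ȳ_srs) = (1 − 5232/34186)·186800000/5232 = 30239.139.
deff = 18957.271 / 30239.139 = 0.6269.

0.6269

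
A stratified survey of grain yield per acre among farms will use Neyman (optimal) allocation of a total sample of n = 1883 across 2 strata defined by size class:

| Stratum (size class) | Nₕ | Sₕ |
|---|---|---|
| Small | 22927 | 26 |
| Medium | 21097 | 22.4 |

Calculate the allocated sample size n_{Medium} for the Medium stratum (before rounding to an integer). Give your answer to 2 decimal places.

Neyman allocation: nₕ = n·NₕSₕ / Σⱼ NⱼSⱼ.
Σ NⱼSⱼ = 22927·26 + 21097·22.4 = 1.0686748 × 10^6.
n_{Medium} = 1883·21097·22.4 / (1.0686748 × 10^6) = 832.67.

832.67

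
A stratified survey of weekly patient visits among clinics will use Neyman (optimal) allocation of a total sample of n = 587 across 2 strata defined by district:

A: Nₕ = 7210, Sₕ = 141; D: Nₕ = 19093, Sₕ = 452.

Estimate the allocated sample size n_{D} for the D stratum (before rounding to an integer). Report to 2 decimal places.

Neyman allocation: nₕ = n·NₕSₕ / Σⱼ NⱼSⱼ.
Σ NⱼSⱼ = 7210·141 + 19093·452 = 9.646646 × 10^6.
n_{D} = 587·19093·452 / (9.646646 × 10^6) = 525.14.

525.14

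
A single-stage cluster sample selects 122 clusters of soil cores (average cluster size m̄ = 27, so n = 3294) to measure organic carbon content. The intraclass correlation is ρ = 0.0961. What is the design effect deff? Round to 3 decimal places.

3.499

deff = 1 + (27 − 1)·0.0961 = 1 + 2.4986 = 3.4986.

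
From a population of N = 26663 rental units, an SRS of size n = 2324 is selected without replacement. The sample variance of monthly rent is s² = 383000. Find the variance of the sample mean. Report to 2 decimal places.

Under SRS without replacement, Var(ȳ) = (1 − f)·s²/n with f = n/N = 2324/26663 = 0.08716198.
Var(ȳ) = (1 − 0.08716198)·383000/2324 = 0.91283802·164.80207 = 150.43759.

150.44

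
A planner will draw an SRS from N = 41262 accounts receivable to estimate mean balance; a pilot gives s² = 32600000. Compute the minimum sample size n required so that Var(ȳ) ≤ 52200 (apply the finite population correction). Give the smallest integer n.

616

Without fpc, n₀ = s²/D = 32600000/52200 = 624.5211.
With fpc, (1 − n/N)·s²/n ≤ D requires n ≥ n₀/(1 + n₀/N) = 624.5211/(1 + 624.5211/41262) = 615.2096.
Rounding up, n = 616.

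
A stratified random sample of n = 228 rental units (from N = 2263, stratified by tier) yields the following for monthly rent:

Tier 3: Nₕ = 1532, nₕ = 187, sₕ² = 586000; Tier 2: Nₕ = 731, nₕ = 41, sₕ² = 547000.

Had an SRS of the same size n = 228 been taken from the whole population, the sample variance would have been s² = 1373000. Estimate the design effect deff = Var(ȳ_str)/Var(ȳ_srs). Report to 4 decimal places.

Var(ȳ_str) = Σ Wₕ²(1−fₕ)sₕ²/nₕ with Wₕ = Nₕ/2263:
  Tier 3: (1532/2263)²·(1−187/1532)·586000/187 = 1260.8631
  Tier 2: (731/2263)²·(1−41/731)·547000/41 = 1314.0165
  → Var(ȳ_str) = 2574.8796.
Var(ȳ_srs) = (1 − 228/2263)·1373000/228 = 5415.2131.
deff = 2574.8796 / 5415.2131 = 0.4755.

0.4755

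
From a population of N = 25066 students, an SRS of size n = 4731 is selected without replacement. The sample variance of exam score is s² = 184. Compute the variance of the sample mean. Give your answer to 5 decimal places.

Under SRS without replacement, Var(ȳ) = (1 − f)·s²/n with f = n/N = 4731/25066 = 0.18874172.
Var(ȳ) = (1 − 0.18874172)·184/4731 = 0.81125828·0.038892412 = 0.031551791.

0.03155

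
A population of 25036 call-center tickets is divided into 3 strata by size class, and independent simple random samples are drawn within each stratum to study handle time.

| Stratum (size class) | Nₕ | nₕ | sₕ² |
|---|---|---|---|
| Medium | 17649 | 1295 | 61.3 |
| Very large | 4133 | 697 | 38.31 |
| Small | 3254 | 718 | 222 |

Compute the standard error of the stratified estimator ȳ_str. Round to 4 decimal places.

0.1647

Var(ȳ_str) = Σₕ Wₕ²(1 − fₕ)sₕ²/nₕ with Wₕ = Nₕ/N, N = 25036.
Medium: Wₕ = 0.70494488; term = 0.70494488²·(1 − 0.07337526)·61.3/1295 = 0.021797411.
Very large: Wₕ = 0.16508228; term = 0.16508228²·(1 − 0.16864263)·38.31/697 = 0.001245283.
Small: Wₕ = 0.12997284; term = 0.12997284²·(1 − 0.22065151)·222/718 = 0.0040706657.
Sum = 0.02711336.
SE = √(0.02711336) = 0.1647.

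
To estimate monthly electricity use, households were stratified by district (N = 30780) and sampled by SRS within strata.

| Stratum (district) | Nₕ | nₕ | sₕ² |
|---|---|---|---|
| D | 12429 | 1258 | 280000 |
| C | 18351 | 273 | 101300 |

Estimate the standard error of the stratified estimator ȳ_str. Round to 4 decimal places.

12.7496

Var(ȳ_str) = Σₕ Wₕ²(1 − fₕ)sₕ²/nₕ with Wₕ = Nₕ/N, N = 30780.
D: Wₕ = 0.40380117; term = 0.40380117²·(1 − 0.10121490)·280000/1258 = 32.618831.
C: Wₕ = 0.59619883; term = 0.59619883²·(1 − 0.01487657)·101300/273 = 129.93307.
Sum = 162.5519.
SE = √(162.5519) = 12.7496.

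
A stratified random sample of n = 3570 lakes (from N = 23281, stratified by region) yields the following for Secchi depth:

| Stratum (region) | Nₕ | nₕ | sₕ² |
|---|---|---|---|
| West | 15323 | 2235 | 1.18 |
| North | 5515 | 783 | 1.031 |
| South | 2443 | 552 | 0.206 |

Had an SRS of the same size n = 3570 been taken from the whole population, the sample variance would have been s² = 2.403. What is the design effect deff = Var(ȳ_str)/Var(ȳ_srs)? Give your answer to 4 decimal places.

Var(ȳ_str) = Σ Wₕ²(1−fₕ)sₕ²/nₕ with Wₕ = Nₕ/23281:
  West: (15323/23281)²·(1−2235/15323)·1.18/2235 = 1.953522 × 10^-4
  North: (5515/23281)²·(1−783/5515)·1.031/783 = 6.3399217 × 10^-5
  South: (2443/23281)²·(1−552/2443)·0.206/552 = 3.1808257 × 10^-6
  → Var(ȳ_str) = 2.6193224 × 10^-4.
Var(ȳ_srs) = (1 − 3570/23281)·2.403/3570 = 5.6989203 × 10^-4.
deff = (2.6193224 × 10^-4) / (5.6989203 × 10^-4) = 0.4596.

0.4596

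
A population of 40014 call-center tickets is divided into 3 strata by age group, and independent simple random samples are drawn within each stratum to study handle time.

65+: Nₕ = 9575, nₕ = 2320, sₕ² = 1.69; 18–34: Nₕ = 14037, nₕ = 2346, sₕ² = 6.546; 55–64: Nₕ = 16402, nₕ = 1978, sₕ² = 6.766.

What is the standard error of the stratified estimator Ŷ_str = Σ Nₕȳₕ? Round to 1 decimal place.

1147.9

Var(Ŷ_str) = Σₕ Nₕ²(1 − fₕ)sₕ²/nₕ.
65+: 9575²·(1 − 2320/9575)·1.69/2320 = 50602.843.
18–34: 14037²·(1 − 2346/14037)·6.546/2346 = 457903.49.
55–64: 16402²·(1 − 1978/16402)·6.766/1978 = 809260.28.
Sum = 1.3177666 × 10^6.
SE = √(1.3177666 × 10^6) = 1147.9.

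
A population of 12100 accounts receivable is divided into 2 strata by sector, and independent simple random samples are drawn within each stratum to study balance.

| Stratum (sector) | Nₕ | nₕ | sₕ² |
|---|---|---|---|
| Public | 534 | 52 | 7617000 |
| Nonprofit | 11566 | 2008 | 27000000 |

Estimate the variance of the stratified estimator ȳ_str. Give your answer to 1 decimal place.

Var(ȳ_str) = Σₕ Wₕ²(1 − fₕ)sₕ²/nₕ with Wₕ = Nₕ/N, N = 12100.
Public: Wₕ = 0.04413223; term = 0.04413223²·(1 − 0.09737828)·7617000/52 = 257.51241.
Nonprofit: Wₕ = 0.95586777; term = 0.95586777²·(1 − 0.17361231)·27000000/2008 = 10152.653.
Sum = 10410.165.

10410.2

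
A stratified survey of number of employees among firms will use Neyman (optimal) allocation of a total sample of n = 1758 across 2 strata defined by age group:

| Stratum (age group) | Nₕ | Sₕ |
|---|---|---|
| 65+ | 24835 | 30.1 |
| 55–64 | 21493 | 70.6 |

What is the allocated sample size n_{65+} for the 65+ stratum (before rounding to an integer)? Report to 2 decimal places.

580.22

Neyman allocation: nₕ = n·NₕSₕ / Σⱼ NⱼSⱼ.
Σ NⱼSⱼ = 24835·30.1 + 21493·70.6 = 2.2649393 × 10^6.
n_{65+} = 1758·24835·30.1 / (2.2649393 × 10^6) = 580.22.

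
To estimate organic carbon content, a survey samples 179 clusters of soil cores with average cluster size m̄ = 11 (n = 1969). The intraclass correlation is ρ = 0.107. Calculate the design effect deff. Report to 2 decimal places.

deff = 1 + (11 − 1)·0.107 = 1 + 1.07 = 2.07.

2.07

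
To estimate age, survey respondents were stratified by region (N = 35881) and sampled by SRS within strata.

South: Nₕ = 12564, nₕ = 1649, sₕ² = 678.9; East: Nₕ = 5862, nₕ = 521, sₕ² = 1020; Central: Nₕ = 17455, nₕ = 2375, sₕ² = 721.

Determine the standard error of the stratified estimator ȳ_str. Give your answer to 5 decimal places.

Var(ȳ_str) = Σₕ Wₕ²(1 − fₕ)sₕ²/nₕ with Wₕ = Nₕ/N, N = 35881.
South: Wₕ = 0.35015746; term = 0.35015746²·(1 − 0.13124801)·678.9/1649 = 0.043853852.
East: Wₕ = 0.16337337; term = 0.16337337²·(1 − 0.08887752)·1020/521 = 0.047610393.
Central: Wₕ = 0.48646916; term = 0.48646916²·(1 − 0.13606416)·721/2375 = 0.062067431.
Sum = 0.15353168.
SE = √(0.15353168) = 0.39183.

0.39183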